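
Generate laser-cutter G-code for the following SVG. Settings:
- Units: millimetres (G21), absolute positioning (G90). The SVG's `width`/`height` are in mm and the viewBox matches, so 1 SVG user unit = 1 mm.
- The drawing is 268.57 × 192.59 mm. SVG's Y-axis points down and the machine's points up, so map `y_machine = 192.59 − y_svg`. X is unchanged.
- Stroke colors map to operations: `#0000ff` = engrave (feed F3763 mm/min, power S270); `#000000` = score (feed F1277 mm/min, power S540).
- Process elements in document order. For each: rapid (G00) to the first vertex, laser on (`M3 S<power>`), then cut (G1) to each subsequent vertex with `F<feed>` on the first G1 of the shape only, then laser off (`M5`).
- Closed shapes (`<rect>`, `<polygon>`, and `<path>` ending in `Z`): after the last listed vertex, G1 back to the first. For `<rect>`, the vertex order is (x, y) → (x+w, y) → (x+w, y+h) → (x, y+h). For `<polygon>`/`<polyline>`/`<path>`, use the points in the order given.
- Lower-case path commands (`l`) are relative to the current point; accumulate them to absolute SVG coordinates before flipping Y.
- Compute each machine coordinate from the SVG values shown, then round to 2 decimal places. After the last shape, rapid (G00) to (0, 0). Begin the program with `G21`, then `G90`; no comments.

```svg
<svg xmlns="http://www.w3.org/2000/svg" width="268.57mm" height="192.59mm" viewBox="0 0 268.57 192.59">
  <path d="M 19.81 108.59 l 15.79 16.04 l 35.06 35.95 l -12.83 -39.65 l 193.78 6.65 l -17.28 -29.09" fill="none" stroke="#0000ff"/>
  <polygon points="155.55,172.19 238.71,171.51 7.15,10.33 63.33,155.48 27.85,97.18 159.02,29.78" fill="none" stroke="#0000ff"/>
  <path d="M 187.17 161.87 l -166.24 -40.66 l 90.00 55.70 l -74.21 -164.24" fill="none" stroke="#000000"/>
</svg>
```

viewBox `0 0 268.57 192.59` with mm width/height → 1 unit = 1 mm. Flip: y_m = 192.59 − y_svg.

**Shape 1** — `<path>` open polyline, stroke `#0000ff` → engrave (S270, F3763). Machine vertices: (19.81,84.00) → (35.60,67.96) → (70.66,32.01) → (57.83,71.66) → (251.61,65.01) → (234.33,94.10). Open path.

**Shape 2** — `<polygon>` closed polygon, stroke `#0000ff` → engrave (S270, F3763). Machine vertices: (155.55,20.40) → (238.71,21.08) → (7.15,182.26) → (63.33,37.11) → (27.85,95.41) → (159.02,162.81) → (155.55,20.40). Closed: final G1 returns to the first vertex.

**Shape 3** — `<path>` open polyline, stroke `#000000` → score (S540, F1277). Machine vertices: (187.17,30.72) → (20.93,71.38) → (110.93,15.68) → (36.72,179.92). Open path.

G21
G90
G00 X19.81 Y84.00
M3 S270
G1 X35.60 Y67.96 F3763
G1 X70.66 Y32.01
G1 X57.83 Y71.66
G1 X251.61 Y65.01
G1 X234.33 Y94.10
M5
G00 X155.55 Y20.40
M3 S270
G1 X238.71 Y21.08 F3763
G1 X7.15 Y182.26
G1 X63.33 Y37.11
G1 X27.85 Y95.41
G1 X159.02 Y162.81
G1 X155.55 Y20.40
M5
G00 X187.17 Y30.72
M3 S540
G1 X20.93 Y71.38 F1277
G1 X110.93 Y15.68
G1 X36.72 Y179.92
M5
G00 X0.00 Y0.00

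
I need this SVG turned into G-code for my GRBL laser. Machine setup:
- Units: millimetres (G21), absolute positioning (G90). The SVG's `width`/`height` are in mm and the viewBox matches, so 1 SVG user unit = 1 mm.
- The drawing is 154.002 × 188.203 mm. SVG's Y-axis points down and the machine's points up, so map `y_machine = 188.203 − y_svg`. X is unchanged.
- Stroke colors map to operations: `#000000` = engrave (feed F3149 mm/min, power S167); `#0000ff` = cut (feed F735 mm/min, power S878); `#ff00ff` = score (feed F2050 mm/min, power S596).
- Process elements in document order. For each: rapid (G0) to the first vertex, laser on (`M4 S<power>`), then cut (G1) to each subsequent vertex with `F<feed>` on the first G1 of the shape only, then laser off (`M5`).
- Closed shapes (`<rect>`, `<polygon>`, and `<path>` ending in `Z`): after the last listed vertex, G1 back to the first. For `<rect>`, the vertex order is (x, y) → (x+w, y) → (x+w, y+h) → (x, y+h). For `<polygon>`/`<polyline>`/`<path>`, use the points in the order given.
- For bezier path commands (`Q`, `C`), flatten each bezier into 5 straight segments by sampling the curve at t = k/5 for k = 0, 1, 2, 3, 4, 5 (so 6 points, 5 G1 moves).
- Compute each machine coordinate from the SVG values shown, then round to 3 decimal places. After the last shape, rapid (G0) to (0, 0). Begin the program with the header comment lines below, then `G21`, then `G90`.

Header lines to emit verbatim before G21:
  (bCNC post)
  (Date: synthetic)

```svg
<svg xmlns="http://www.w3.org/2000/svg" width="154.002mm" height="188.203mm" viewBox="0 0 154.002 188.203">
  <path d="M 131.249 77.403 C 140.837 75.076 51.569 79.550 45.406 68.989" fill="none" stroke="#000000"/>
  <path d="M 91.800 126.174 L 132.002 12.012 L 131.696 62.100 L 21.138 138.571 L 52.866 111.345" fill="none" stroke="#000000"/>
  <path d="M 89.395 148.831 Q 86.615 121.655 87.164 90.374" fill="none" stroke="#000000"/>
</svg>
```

(bCNC post)
(Date: synthetic)
G21
G90
G0 X131.249 Y110.800
M4 S167
G1 X126.595 Y111.555 F3149
G1 X106.949 Y111.725
G1 X81.046 Y112.360
G1 X57.621 Y114.507
G1 X45.406 Y119.214
M5
G0 X91.800 Y62.029
M4 S167
G1 X132.002 Y176.191 F3149
G1 X131.696 Y126.103
G1 X21.138 Y49.632
G1 X52.866 Y76.858
M5
G0 X89.395 Y39.372
M4 S167
G1 X88.416 Y50.407 F3149
G1 X87.704 Y61.770
G1 X87.257 Y73.461
G1 X87.078 Y85.481
G1 X87.164 Y97.829
M5
G0 X0.000 Y0.000

Since the viewBox matches the mm dimensions, user units are millimetres directly. The only transform is the Y-flip y_m = 188.203 − y_svg.

Shape 1 is a cubic bezier drawn with `<path>`. Its stroke #000000 means engrave at S167, F3149. After flipping Y the toolpath is (131.249,110.800) → (126.595,111.555) → (106.949,111.725) → (81.046,112.360) → (57.621,114.507) → (45.406,119.214).

Shape 2 is a open polyline drawn with `<path>`. Its stroke #000000 means engrave at S167, F3149. After flipping Y the toolpath is (91.800,62.029) → (132.002,176.191) → (131.696,126.103) → (21.138,49.632) → (52.866,76.858).

Shape 3 is a quadratic bezier drawn with `<path>`. Its stroke #000000 means engrave at S167, F3149. After flipping Y the toolpath is (89.395,39.372) → (88.416,50.407) → (87.704,61.770) → (87.257,73.461) → (87.078,85.481) → (87.164,97.829).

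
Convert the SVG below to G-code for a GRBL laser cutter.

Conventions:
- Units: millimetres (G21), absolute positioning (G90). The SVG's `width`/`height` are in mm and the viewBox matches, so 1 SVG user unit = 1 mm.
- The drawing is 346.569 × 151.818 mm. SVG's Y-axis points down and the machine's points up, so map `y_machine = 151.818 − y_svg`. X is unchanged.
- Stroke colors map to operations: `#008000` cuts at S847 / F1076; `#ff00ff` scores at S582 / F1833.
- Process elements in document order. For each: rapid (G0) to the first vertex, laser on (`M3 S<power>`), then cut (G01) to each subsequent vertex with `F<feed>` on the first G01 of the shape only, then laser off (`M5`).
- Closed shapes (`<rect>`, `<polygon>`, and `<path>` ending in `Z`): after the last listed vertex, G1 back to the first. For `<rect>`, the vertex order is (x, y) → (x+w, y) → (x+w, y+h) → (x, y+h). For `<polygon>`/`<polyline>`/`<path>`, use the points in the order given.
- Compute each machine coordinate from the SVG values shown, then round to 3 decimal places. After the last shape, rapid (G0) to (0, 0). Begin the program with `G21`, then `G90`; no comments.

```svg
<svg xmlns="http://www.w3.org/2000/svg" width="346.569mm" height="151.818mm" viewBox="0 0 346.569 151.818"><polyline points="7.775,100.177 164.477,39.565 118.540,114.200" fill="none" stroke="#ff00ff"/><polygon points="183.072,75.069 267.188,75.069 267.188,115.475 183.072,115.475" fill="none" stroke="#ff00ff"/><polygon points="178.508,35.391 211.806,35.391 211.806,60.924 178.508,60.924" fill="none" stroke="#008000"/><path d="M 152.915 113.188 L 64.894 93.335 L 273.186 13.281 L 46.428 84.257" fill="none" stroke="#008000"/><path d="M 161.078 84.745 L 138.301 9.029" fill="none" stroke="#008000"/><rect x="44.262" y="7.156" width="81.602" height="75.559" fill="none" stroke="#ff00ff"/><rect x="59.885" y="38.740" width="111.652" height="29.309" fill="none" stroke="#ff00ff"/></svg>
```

viewBox `0 0 346.569 151.818` with mm width/height → 1 unit = 1 mm. Flip: y_m = 151.818 − y_svg.

**Shape 1** — `<polyline>` open polyline, stroke `#ff00ff` → score (S582, F1833). Machine vertices: (7.775,51.641) → (164.477,112.253) → (118.540,37.618). Open path.

**Shape 2** — `<polygon>` rectangle, stroke `#ff00ff` → score (S582, F1833). Machine vertices: (183.072,76.749) → (267.188,76.749) → (267.188,36.343) → (183.072,36.343) → (183.072,76.749). Closed: final G1 returns to the first vertex.

**Shape 3** — `<polygon>` rectangle, stroke `#008000` → cut (S847, F1076). Machine vertices: (178.508,116.427) → (211.806,116.427) → (211.806,90.894) → (178.508,90.894) → (178.508,116.427). Closed: final G1 returns to the first vertex.

**Shape 4** — `<path>` open polyline, stroke `#008000` → cut (S847, F1076). Machine vertices: (152.915,38.630) → (64.894,58.483) → (273.186,138.537) → (46.428,67.561). Open path.

**Shape 5** — `<path>` line segment, stroke `#008000` → cut (S847, F1076). Machine vertices: (161.078,67.073) → (138.301,142.789). Open path.

**Shape 6** — `<rect>` rectangle, stroke `#ff00ff` → score (S582, F1833). Machine vertices: (44.262,144.662) → (125.864,144.662) → (125.864,69.103) → (44.262,69.103) → (44.262,144.662). Closed: final G1 returns to the first vertex.

**Shape 7** — `<rect>` rectangle, stroke `#ff00ff` → score (S582, F1833). Machine vertices: (59.885,113.078) → (171.537,113.078) → (171.537,83.769) → (59.885,83.769) → (59.885,113.078). Closed: final G1 returns to the first vertex.

G21
G90
G0 X7.775 Y51.641
M3 S582
G01 X164.477 Y112.253 F1833
G01 X118.540 Y37.618
M5
G0 X183.072 Y76.749
M3 S582
G01 X267.188 Y76.749 F1833
G01 X267.188 Y36.343
G01 X183.072 Y36.343
G01 X183.072 Y76.749
M5
G0 X178.508 Y116.427
M3 S847
G01 X211.806 Y116.427 F1076
G01 X211.806 Y90.894
G01 X178.508 Y90.894
G01 X178.508 Y116.427
M5
G0 X152.915 Y38.630
M3 S847
G01 X64.894 Y58.483 F1076
G01 X273.186 Y138.537
G01 X46.428 Y67.561
M5
G0 X161.078 Y67.073
M3 S847
G01 X138.301 Y142.789 F1076
M5
G0 X44.262 Y144.662
M3 S582
G01 X125.864 Y144.662 F1833
G01 X125.864 Y69.103
G01 X44.262 Y69.103
G01 X44.262 Y144.662
M5
G0 X59.885 Y113.078
M3 S582
G01 X171.537 Y113.078 F1833
G01 X171.537 Y83.769
G01 X59.885 Y83.769
G01 X59.885 Y113.078
M5
G0 X0.000 Y0.000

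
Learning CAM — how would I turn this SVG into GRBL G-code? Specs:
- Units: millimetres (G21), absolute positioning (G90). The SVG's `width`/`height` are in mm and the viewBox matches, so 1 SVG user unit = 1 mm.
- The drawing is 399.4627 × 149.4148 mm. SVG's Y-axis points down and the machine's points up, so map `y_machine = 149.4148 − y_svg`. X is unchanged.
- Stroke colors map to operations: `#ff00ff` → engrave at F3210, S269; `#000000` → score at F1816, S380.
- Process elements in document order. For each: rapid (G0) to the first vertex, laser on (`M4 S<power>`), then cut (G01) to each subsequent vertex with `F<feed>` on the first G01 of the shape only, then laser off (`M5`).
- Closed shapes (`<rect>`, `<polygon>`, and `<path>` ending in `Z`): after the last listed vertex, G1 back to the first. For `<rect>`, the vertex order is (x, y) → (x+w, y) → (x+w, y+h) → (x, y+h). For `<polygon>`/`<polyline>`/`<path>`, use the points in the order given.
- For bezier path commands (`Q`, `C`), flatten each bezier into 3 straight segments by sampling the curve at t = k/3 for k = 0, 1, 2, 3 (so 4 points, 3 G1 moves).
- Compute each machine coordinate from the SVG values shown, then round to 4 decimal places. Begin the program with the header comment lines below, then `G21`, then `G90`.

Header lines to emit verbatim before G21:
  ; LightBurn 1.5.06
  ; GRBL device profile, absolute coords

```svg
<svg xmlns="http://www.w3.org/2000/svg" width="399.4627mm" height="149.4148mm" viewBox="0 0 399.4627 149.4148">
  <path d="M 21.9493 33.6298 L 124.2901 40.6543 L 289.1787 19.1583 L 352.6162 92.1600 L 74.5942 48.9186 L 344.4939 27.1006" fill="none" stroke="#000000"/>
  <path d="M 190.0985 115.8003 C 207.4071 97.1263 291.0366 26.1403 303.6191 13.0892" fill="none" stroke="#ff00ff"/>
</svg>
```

; LightBurn 1.5.06
; GRBL device profile, absolute coords
G21
G90
G0 X21.9493 Y115.7850
M4 S380
G01 X124.2901 Y108.7605 F1816
G01 X289.1787 Y130.2565
G01 X352.6162 Y57.2548
G01 X74.5942 Y100.4962
G01 X344.4939 Y122.3142
M5
G0 X190.0985 Y33.6145
M4 S269
G01 X224.4264 Y65.6426 F3210
G01 X272.4420 Y108.0461
G01 X303.6191 Y136.3256
M5

viewBox `0 0 399.4627 149.4148` with mm width/height → 1 unit = 1 mm. Flip: y_m = 149.4148 − y_svg.

**Shape 1** — `<path>` open polyline, stroke `#000000` → score (S380, F1816). Machine vertices: (21.9493,115.7850) → (124.2901,108.7605) → (289.1787,130.2565) → (352.6162,57.2548) → (74.5942,100.4962) → (344.4939,122.3142). Open path.

**Shape 2** — `<path>` cubic bezier, stroke `#ff00ff` → engrave (S269, F3210). Control points (SVG): P0=(190.0985,115.8003), P1=(207.4071,97.1263), P2=(291.0366,26.1403), P3=(303.6191,13.0892); sampled at t=k/3. Machine vertices: (190.0985,33.6145) → (224.4264,65.6426) → (272.4420,108.0461) → (303.6191,136.3256). Open path.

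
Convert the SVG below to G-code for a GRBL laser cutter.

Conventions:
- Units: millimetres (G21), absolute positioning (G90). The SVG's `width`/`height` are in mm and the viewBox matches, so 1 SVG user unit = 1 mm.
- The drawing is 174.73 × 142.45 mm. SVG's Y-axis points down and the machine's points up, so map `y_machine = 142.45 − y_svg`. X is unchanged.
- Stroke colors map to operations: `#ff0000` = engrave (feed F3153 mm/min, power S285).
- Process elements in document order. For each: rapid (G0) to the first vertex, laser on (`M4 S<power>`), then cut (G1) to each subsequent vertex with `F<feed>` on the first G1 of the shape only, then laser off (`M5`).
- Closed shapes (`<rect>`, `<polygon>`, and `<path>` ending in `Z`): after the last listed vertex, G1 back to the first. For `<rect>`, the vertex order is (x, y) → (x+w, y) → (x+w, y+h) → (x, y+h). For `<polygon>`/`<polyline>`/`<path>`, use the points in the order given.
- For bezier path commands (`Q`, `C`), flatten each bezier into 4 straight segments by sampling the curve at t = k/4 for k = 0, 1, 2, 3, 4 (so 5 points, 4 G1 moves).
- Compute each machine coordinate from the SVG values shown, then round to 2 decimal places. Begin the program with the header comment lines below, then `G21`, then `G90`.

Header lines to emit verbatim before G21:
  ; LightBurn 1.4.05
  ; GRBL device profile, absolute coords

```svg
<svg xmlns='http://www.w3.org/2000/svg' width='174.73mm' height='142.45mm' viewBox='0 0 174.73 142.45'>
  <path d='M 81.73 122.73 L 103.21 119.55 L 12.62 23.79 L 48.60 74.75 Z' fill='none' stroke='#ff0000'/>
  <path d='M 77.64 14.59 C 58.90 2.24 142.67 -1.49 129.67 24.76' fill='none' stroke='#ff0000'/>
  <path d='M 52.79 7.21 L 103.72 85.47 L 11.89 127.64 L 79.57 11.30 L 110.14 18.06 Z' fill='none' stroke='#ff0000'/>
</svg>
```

; LightBurn 1.4.05
; GRBL device profile, absolute coords
G21
G90
G0 X81.73 Y19.72
M4 S285
G1 X103.21 Y22.90 F3153
G1 X12.62 Y118.66
G1 X48.60 Y67.70
G1 X81.73 Y19.72
M5
G0 X77.64 Y127.86
M4 S285
G1 X79.69 Y135.17 F3153
G1 X101.50 Y137.25
G1 X124.39 Y132.09
G1 X129.67 Y117.69
M5
G0 X52.79 Y135.24
M4 S285
G1 X103.72 Y56.98 F3153
G1 X11.89 Y14.81
G1 X79.57 Y131.15
G1 X110.14 Y124.39
G1 X52.79 Y135.24
M5

Since the viewBox matches the mm dimensions, user units are millimetres directly. The only transform is the Y-flip y_m = 142.45 − y_svg.

Shape 1 is a closed polygon drawn with `<path>`. Its stroke #ff0000 means engrave at S285, F3153. After flipping Y the toolpath is (81.73,19.72) → (103.21,22.90) → (12.62,118.66) → (48.60,67.70) → (81.73,19.72), returning to the start.

Shape 2 is a cubic bezier drawn with `<path>`. Its stroke #ff0000 means engrave at S285, F3153. After flipping Y the toolpath is (77.64,127.86) → (79.69,135.17) → (101.50,137.25) → (124.39,132.09) → (129.67,117.69).

Shape 3 is a closed polygon drawn with `<path>`. Its stroke #ff0000 means engrave at S285, F3153. After flipping Y the toolpath is (52.79,135.24) → (103.72,56.98) → (11.89,14.81) → (79.57,131.15) → (110.14,124.39) → (52.79,135.24), returning to the start.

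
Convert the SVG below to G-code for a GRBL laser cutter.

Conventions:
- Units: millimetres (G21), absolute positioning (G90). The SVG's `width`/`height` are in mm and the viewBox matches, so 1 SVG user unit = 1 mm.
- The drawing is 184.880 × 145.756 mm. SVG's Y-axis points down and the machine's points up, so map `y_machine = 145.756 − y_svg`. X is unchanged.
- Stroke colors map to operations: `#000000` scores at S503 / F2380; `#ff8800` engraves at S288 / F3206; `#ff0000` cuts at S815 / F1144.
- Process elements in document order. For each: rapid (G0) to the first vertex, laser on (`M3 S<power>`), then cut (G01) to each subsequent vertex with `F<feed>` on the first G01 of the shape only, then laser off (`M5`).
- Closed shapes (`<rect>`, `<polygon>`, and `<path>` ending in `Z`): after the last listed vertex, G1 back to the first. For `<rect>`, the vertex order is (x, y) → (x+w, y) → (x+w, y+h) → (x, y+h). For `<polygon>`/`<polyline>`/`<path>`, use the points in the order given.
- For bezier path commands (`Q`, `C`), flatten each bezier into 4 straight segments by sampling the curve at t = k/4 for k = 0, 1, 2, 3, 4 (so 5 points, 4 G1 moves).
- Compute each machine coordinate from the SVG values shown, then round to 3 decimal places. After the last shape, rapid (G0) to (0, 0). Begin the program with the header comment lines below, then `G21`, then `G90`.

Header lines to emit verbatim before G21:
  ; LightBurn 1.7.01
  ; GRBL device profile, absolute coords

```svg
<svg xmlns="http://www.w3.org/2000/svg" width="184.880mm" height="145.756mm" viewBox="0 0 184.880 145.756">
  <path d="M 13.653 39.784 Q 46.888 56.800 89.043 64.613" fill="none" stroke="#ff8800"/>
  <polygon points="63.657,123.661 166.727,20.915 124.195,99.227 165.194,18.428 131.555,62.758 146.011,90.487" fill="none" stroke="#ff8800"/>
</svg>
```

; LightBurn 1.7.01
; GRBL device profile, absolute coords
G21
G90
G0 X13.653 Y105.972
M3 S288
G01 X30.828 Y98.039 F3206
G01 X49.118 Y91.257
G01 X68.523 Y85.625
G01 X89.043 Y81.143
M5
G0 X63.657 Y22.095
M3 S288
G01 X166.727 Y124.841 F3206
G01 X124.195 Y46.529
G01 X165.194 Y127.328
G01 X131.555 Y82.998
G01 X146.011 Y55.269
G01 X63.657 Y22.095
M5
G0 X0.000 Y0.000

Since the viewBox matches the mm dimensions, user units are millimetres directly. The only transform is the Y-flip y_m = 145.756 − y_svg.

Shape 1 is a quadratic bezier drawn with `<path>`. Its stroke #ff8800 means engrave at S288, F3206. After flipping Y the toolpath is (13.653,105.972) → (30.828,98.039) → (49.118,91.257) → (68.523,85.625) → (89.043,81.143).

Shape 2 is a closed polygon drawn with `<polygon>`. Its stroke #ff8800 means engrave at S288, F3206. After flipping Y the toolpath is (63.657,22.095) → (166.727,124.841) → (124.195,46.529) → (165.194,127.328) → (131.555,82.998) → (146.011,55.269) → (63.657,22.095), returning to the start.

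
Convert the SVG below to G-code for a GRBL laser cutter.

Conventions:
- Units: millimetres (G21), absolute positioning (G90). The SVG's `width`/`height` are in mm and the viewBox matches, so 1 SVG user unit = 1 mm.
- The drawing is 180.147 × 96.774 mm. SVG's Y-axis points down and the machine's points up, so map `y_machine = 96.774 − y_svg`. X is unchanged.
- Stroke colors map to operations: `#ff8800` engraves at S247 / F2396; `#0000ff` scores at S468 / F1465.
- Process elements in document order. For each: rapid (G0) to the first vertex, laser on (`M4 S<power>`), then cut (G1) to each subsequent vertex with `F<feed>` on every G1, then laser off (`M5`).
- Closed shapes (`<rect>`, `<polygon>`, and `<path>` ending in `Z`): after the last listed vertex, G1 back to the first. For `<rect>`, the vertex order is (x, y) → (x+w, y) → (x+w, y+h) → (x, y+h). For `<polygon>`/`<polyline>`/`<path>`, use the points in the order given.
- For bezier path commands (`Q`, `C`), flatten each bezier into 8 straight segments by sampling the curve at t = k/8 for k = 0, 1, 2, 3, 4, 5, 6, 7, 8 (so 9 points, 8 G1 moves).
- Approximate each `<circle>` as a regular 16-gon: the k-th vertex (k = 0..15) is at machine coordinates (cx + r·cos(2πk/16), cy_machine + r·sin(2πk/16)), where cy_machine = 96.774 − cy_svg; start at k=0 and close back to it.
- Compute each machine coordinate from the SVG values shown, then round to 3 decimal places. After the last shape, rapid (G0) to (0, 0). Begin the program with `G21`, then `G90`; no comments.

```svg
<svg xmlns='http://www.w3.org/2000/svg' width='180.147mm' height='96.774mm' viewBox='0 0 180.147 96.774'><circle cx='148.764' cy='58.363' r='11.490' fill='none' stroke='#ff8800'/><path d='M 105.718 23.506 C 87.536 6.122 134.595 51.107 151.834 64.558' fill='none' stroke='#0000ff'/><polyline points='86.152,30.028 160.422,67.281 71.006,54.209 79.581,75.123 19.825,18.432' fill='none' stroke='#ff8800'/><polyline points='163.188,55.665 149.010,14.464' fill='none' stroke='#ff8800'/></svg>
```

G21
G90
G0 X160.254 Y38.411
M4 S247
G1 X159.379 Y42.808 F2396
G1 X156.889 Y46.536 F2396
G1 X153.161 Y49.026 F2396
G1 X148.764 Y49.901 F2396
G1 X144.367 Y49.026 F2396
G1 X140.639 Y46.536 F2396
G1 X138.149 Y42.808 F2396
G1 X137.274 Y38.411 F2396
G1 X138.149 Y34.014 F2396
G1 X140.639 Y30.286 F2396
G1 X144.367 Y27.796 F2396
G1 X148.764 Y26.921 F2396
G1 X153.161 Y27.796 F2396
G1 X156.889 Y30.286 F2396
G1 X159.379 Y34.014 F2396
G1 X160.254 Y38.411 F2396
M5
G0 X105.718 Y73.268
M4 S468
G1 X101.772 Y77.047 F1465
G1 X102.829 Y76.079 F1465
G1 X107.774 Y71.465 F1465
G1 X115.493 Y64.305 F1465
G1 X124.873 Y55.700 F1465
G1 X134.799 Y46.750 F1465
G1 X144.157 Y38.555 F1465
G1 X151.834 Y32.216 F1465
M5
G0 X86.152 Y66.746
M4 S247
G1 X160.422 Y29.493 F2396
G1 X71.006 Y42.565 F2396
G1 X79.581 Y21.651 F2396
G1 X19.825 Y78.342 F2396
M5
G0 X163.188 Y41.109
M4 S247
G1 X149.010 Y82.310 F2396
M5
G0 X0.000 Y0.000

viewBox `0 0 180.147 96.774` with mm width/height → 1 unit = 1 mm. Flip: y_m = 96.774 − y_svg.

**Shape 1** — `<circle>` circle, stroke `#ff8800` → engrave (S247, F2396). Machine vertices: (160.254,38.411) → (159.379,42.808) → (156.889,46.536) → (153.161,49.026) → (148.764,49.901) → (144.367,49.026) → (140.639,46.536) → (138.149,42.808) → (137.274,38.411) → (138.149,34.014) → (140.639,30.286) → (144.367,27.796) → (148.764,26.921) → (153.161,27.796) → (156.889,30.286) → (159.379,34.014) → (160.254,38.411). Closed: final G1 returns to the first vertex.

**Shape 2** — `<path>` cubic bezier, stroke `#0000ff` → score (S468, F1465). Control points (SVG): P0=(105.718,23.506), P1=(87.536,6.122), P2=(134.595,51.107), P3=(151.834,64.558); sampled at t=k/8. Machine vertices: (105.718,73.268) → (101.772,77.047) → (102.829,76.079) → (107.774,71.465) → (115.493,64.305) → (124.873,55.700) → (134.799,46.750) → (144.157,38.555) → (151.834,32.216). Open path.

**Shape 3** — `<polyline>` open polyline, stroke `#ff8800` → engrave (S247, F2396). Machine vertices: (86.152,66.746) → (160.422,29.493) → (71.006,42.565) → (79.581,21.651) → (19.825,78.342). Open path.

**Shape 4** — `<polyline>` line segment, stroke `#ff8800` → engrave (S247, F2396). Machine vertices: (163.188,41.109) → (149.010,82.310). Open path.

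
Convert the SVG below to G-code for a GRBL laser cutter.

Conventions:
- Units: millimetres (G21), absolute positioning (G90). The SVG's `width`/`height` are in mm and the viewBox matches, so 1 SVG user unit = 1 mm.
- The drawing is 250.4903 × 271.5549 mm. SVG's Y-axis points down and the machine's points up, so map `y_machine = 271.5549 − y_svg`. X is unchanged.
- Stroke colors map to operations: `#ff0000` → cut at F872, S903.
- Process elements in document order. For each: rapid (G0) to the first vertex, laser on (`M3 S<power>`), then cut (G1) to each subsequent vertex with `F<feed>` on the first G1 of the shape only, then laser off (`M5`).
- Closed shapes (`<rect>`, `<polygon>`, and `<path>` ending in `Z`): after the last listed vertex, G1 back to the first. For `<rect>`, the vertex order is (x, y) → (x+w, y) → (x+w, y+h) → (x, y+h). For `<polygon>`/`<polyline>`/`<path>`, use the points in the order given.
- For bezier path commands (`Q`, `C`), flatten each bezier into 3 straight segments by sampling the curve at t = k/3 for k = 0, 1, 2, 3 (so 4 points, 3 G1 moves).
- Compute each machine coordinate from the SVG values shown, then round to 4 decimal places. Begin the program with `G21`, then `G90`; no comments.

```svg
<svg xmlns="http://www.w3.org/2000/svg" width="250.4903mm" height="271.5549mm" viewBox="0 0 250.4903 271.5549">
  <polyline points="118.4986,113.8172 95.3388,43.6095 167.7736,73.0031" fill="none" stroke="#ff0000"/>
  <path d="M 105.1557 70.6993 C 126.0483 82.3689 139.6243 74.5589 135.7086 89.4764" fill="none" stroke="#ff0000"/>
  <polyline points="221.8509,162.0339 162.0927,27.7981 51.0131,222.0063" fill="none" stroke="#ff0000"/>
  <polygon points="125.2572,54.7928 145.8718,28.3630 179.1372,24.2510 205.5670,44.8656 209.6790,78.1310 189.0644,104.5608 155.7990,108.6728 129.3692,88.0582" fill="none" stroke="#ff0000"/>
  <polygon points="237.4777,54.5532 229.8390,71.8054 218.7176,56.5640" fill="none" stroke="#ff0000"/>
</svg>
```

viewBox `0 0 250.4903 271.5549` with mm width/height → 1 unit = 1 mm. Flip: y_m = 271.5549 − y_svg.

**Shape 1** — `<polyline>` open polyline, stroke `#ff0000` → cut (S903, F872). Machine vertices: (118.4986,157.7377) → (95.3388,227.9454) → (167.7736,198.5518). Open path.

**Shape 2** — `<path>` cubic bezier, stroke `#ff0000` → cut (S903, F872). Control points (SVG): P0=(105.1557,70.6993), P1=(126.0483,82.3689), P2=(139.6243,74.5589), P3=(135.7086,89.4764); sampled at t=k/3. Machine vertices: (105.1557,200.8556) → (123.2326,194.1160) → (134.1706,190.9834) → (135.7086,182.0785). Open path.

**Shape 3** — `<polyline>` open polyline, stroke `#ff0000` → cut (S903, F872). Machine vertices: (221.8509,109.5210) → (162.0927,243.7568) → (51.0131,49.5486). Open path.

**Shape 4** — `<polygon>` regular polygon, stroke `#ff0000` → cut (S903, F872). Machine vertices: (125.2572,216.7621) → (145.8718,243.1919) → (179.1372,247.3039) → (205.5670,226.6893) → (209.6790,193.4239) → (189.0644,166.9941) → (155.7990,162.8821) → (129.3692,183.4967) → (125.2572,216.7621). Closed: final G1 returns to the first vertex.

**Shape 5** — `<polygon>` regular polygon, stroke `#ff0000` → cut (S903, F872). Machine vertices: (237.4777,217.0017) → (229.8390,199.7495) → (218.7176,214.9909) → (237.4777,217.0017). Closed: final G1 returns to the first vertex.

G21
G90
G0 X118.4986 Y157.7377
M3 S903
G1 X95.3388 Y227.9454 F872
G1 X167.7736 Y198.5518
M5
G0 X105.1557 Y200.8556
M3 S903
G1 X123.2326 Y194.1160 F872
G1 X134.1706 Y190.9834
G1 X135.7086 Y182.0785
M5
G0 X221.8509 Y109.5210
M3 S903
G1 X162.0927 Y243.7568 F872
G1 X51.0131 Y49.5486
M5
G0 X125.2572 Y216.7621
M3 S903
G1 X145.8718 Y243.1919 F872
G1 X179.1372 Y247.3039
G1 X205.5670 Y226.6893
G1 X209.6790 Y193.4239
G1 X189.0644 Y166.9941
G1 X155.7990 Y162.8821
G1 X129.3692 Y183.4967
G1 X125.2572 Y216.7621
M5
G0 X237.4777 Y217.0017
M3 S903
G1 X229.8390 Y199.7495 F872
G1 X218.7176 Y214.9909
G1 X237.4777 Y217.0017
M5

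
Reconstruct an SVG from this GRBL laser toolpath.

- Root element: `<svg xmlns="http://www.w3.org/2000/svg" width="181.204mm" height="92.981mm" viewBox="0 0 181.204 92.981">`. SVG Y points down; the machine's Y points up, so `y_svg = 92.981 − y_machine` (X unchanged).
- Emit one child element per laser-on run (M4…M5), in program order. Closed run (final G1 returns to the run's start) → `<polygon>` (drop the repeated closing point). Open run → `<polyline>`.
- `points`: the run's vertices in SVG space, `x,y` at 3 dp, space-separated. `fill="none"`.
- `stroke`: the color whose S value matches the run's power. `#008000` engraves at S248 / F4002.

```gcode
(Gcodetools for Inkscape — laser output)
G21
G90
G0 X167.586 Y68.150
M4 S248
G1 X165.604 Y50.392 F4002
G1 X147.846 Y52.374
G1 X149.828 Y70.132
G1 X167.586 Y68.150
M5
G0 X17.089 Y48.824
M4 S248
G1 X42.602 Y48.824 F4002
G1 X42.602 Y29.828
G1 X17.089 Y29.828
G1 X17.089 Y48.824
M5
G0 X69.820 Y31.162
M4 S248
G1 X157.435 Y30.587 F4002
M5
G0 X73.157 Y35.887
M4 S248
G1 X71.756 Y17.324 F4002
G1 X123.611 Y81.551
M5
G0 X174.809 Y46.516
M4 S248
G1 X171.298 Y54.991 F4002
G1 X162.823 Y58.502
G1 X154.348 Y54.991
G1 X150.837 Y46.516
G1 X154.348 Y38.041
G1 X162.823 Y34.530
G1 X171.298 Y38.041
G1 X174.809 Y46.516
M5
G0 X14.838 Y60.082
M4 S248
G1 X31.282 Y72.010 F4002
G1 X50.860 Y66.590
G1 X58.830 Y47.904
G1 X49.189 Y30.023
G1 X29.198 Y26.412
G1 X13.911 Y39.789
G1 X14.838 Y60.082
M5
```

<svg xmlns="http://www.w3.org/2000/svg" width="181.204mm" height="92.981mm" viewBox="0 0 181.204 92.981">
  <polygon points="167.586,24.831 165.604,42.589 147.846,40.607 149.828,22.849" fill="none" stroke="#008000"/>
  <polygon points="17.089,44.157 42.602,44.157 42.602,63.153 17.089,63.153" fill="none" stroke="#008000"/>
  <polyline points="69.820,61.819 157.435,62.394" fill="none" stroke="#008000"/>
  <polyline points="73.157,57.094 71.756,75.657 123.611,11.430" fill="none" stroke="#008000"/>
  <polygon points="174.809,46.465 171.298,37.990 162.823,34.479 154.348,37.990 150.837,46.465 154.348,54.940 162.823,58.451 171.298,54.940" fill="none" stroke="#008000"/>
  <polygon points="14.838,32.899 31.282,20.971 50.860,26.391 58.830,45.077 49.189,62.958 29.198,66.569 13.911,53.192" fill="none" stroke="#008000"/>
</svg>

Each laser-on run becomes one SVG element. Flip Y back into SVG space with y_svg = 92.981 − y_machine. Every run uses S248, so all elements get stroke `#008000` (engrave).

Run 1: The run returns to its start, so emit a `<polygon>` with points (Y-flipped): 167.586,24.831 165.604,42.589 147.846,40.607 149.828,22.849.

Run 2: The run returns to its start, so emit a `<polygon>` with points (Y-flipped): 17.089,44.157 42.602,44.157 42.602,63.153 17.089,63.153.

Run 3: The run is open, so emit a `<polyline>` with points (Y-flipped): 69.820,61.819 157.435,62.394.

Run 4: The run is open, so emit a `<polyline>` with points (Y-flipped): 73.157,57.094 71.756,75.657 123.611,11.430.

Run 5: The run returns to its start, so emit a `<polygon>` with points (Y-flipped): 174.809,46.465 171.298,37.990 162.823,34.479 154.348,37.990 150.837,46.465 154.348,54.940 162.823,58.451 171.298,54.940.

Run 6: The run returns to its start, so emit a `<polygon>` with points (Y-flipped): 14.838,32.899 31.282,20.971 50.860,26.391 58.830,45.077 49.189,62.958 29.198,66.569 13.911,53.192.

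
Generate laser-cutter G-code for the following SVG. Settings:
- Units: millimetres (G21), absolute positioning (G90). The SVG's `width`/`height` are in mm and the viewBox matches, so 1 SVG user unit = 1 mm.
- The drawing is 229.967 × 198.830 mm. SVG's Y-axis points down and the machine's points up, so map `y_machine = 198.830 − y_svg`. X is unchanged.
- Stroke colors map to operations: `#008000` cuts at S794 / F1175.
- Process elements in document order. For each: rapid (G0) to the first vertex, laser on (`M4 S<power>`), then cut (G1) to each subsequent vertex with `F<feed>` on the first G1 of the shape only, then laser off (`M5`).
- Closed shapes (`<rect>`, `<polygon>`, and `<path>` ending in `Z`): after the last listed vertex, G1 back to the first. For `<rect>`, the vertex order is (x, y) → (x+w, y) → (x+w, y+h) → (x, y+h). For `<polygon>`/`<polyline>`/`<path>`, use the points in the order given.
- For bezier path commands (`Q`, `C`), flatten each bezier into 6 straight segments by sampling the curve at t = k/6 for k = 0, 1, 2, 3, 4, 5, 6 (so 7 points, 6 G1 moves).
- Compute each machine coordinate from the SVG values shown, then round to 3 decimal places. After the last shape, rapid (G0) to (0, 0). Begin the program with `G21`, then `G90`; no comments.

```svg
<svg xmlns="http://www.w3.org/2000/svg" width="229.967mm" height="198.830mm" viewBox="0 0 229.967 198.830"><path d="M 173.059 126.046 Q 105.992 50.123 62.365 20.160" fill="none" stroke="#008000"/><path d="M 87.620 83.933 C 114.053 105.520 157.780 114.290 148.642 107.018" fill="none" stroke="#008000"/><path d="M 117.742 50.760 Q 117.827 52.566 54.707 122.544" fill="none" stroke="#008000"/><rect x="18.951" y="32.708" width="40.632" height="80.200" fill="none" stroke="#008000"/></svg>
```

1 u = 1 mm; y_m = 198.830 − y.

[1] `<path>` quadratic bezier, #008000→cut S794 F1175: (173.059,72.784) → (151.354,96.815) → (130.952,118.293) → (111.852,137.217) → (94.054,153.588) → (77.558,167.406) → (62.365,178.670)

[2] `<path>` cubic bezier, #008000→cut S794 F1175: (87.620,114.897) → (101.953,105.187) → (117.219,97.702) → (131.470,92.532) → (142.757,89.768) → (149.130,89.498) → (148.642,91.812)

[3] `<path>` quadratic bezier, #008000→cut S794 F1175: (117.742,148.070) → (116.015,145.574) → (110.776,139.291) → (102.026,129.221) → (89.764,115.363) → (73.991,97.718) → (54.707,76.286)

[4] `<rect>` rectangle, #008000→cut S794 F1175: (18.951,166.122) → (59.583,166.122) → (59.583,85.922) → (18.951,85.922) → (18.951,166.122) (closed)

G21
G90
G0 X173.059 Y72.784
M4 S794
G1 X151.354 Y96.815 F1175
G1 X130.952 Y118.293
G1 X111.852 Y137.217
G1 X94.054 Y153.588
G1 X77.558 Y167.406
G1 X62.365 Y178.670
M5
G0 X87.620 Y114.897
M4 S794
G1 X101.953 Y105.187 F1175
G1 X117.219 Y97.702
G1 X131.470 Y92.532
G1 X142.757 Y89.768
G1 X149.130 Y89.498
G1 X148.642 Y91.812
M5
G0 X117.742 Y148.070
M4 S794
G1 X116.015 Y145.574 F1175
G1 X110.776 Y139.291
G1 X102.026 Y129.221
G1 X89.764 Y115.363
G1 X73.991 Y97.718
G1 X54.707 Y76.286
M5
G0 X18.951 Y166.122
M4 S794
G1 X59.583 Y166.122 F1175
G1 X59.583 Y85.922
G1 X18.951 Y85.922
G1 X18.951 Y166.122
M5
G0 X0.000 Y0.000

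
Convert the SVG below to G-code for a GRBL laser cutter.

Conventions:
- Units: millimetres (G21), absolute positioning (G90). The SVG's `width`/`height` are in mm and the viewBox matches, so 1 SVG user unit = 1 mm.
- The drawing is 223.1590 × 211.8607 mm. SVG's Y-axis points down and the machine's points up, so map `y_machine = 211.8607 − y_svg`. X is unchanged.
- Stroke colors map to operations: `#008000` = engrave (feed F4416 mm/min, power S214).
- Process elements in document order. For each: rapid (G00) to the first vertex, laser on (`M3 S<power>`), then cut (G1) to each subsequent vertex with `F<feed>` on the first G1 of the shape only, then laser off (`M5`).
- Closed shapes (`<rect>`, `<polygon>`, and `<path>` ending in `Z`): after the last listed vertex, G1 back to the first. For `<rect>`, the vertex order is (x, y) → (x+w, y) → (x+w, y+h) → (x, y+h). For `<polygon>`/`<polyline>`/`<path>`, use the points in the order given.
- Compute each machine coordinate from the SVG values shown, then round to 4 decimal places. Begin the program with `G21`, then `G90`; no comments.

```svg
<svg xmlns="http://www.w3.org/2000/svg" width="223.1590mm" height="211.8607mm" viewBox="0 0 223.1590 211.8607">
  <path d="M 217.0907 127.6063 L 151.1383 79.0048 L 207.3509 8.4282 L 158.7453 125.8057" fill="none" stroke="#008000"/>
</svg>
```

Since the viewBox matches the mm dimensions, user units are millimetres directly. The only transform is the Y-flip y_m = 211.8607 − y_svg.

Shape 1 is a open polyline drawn with `<path>`. Its stroke #008000 means engrave at S214, F4416. After flipping Y the toolpath is (217.0907,84.2544) → (151.1383,132.8559) → (207.3509,203.4325) → (158.7453,86.0550).

G21
G90
G00 X217.0907 Y84.2544
M3 S214
G1 X151.1383 Y132.8559 F4416
G1 X207.3509 Y203.4325
G1 X158.7453 Y86.0550
M5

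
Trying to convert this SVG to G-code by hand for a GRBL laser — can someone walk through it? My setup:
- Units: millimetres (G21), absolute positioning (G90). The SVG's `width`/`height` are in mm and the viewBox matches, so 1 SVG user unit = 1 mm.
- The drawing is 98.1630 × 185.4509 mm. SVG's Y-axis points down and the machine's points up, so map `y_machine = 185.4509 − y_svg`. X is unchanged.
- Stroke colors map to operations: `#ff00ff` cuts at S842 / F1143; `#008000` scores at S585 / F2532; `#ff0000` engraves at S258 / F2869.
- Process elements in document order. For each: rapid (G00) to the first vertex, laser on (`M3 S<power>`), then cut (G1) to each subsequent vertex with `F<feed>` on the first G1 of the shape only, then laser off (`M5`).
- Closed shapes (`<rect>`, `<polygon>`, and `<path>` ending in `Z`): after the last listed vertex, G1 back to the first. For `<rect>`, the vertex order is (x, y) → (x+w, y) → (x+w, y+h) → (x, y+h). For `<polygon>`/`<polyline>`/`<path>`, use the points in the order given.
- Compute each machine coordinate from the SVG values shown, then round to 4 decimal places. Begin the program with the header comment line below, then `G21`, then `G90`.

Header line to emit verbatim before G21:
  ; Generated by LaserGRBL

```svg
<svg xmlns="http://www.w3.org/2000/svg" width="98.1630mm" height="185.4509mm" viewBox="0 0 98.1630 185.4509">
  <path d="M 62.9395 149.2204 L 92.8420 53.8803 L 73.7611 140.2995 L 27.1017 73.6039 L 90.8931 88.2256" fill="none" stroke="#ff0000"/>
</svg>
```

viewBox `0 0 98.1630 185.4509` with mm width/height → 1 unit = 1 mm. Flip: y_m = 185.4509 − y_svg.

**Shape 1** — `<path>` open polyline, stroke `#ff0000` → engrave (S258, F2869). Machine vertices: (62.9395,36.2305) → (92.8420,131.5706) → (73.7611,45.1514) → (27.1017,111.8470) → (90.8931,97.2253). Open path.

; Generated by LaserGRBL
G21
G90
G00 X62.9395 Y36.2305
M3 S258
G1 X92.8420 Y131.5706 F2869
G1 X73.7611 Y45.1514
G1 X27.1017 Y111.8470
G1 X90.8931 Y97.2253
M5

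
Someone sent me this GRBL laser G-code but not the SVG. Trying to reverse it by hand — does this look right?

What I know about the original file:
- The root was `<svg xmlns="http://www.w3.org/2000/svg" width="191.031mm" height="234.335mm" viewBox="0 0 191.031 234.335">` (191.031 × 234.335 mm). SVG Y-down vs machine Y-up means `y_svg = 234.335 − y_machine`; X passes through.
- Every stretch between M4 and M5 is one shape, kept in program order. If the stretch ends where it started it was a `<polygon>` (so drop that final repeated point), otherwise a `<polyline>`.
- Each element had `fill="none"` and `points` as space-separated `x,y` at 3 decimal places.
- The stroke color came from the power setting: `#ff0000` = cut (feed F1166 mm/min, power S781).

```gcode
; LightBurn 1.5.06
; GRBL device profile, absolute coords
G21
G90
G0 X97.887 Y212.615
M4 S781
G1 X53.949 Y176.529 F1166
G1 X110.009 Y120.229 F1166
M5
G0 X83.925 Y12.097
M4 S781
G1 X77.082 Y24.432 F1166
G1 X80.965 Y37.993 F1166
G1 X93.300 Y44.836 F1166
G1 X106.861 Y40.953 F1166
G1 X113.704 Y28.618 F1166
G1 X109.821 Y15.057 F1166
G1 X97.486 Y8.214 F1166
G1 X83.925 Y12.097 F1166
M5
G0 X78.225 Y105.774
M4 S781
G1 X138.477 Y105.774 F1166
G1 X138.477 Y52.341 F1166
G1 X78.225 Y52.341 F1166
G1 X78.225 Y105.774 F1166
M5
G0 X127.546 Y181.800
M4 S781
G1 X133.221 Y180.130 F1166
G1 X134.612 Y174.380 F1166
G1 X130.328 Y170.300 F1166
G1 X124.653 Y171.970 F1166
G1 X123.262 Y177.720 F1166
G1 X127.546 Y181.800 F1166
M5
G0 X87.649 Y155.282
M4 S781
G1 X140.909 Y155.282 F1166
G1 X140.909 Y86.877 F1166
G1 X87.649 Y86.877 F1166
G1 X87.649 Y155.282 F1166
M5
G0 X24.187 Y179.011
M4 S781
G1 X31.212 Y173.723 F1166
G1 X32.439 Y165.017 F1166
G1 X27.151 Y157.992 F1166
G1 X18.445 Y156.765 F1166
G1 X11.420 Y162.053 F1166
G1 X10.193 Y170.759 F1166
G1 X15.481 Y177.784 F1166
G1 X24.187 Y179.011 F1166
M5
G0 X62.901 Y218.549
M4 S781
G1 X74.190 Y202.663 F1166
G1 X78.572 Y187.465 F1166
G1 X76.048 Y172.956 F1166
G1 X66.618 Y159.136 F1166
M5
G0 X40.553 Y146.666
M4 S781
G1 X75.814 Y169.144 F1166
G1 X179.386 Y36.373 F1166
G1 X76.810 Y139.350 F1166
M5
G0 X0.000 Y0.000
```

<svg xmlns="http://www.w3.org/2000/svg" width="191.031mm" height="234.335mm" viewBox="0 0 191.031 234.335">
  <polyline points="97.887,21.720 53.949,57.806 110.009,114.106" fill="none" stroke="#ff0000"/>
  <polygon points="83.925,222.238 77.082,209.903 80.965,196.342 93.300,189.499 106.861,193.382 113.704,205.717 109.821,219.278 97.486,226.121" fill="none" stroke="#ff0000"/>
  <polygon points="78.225,128.561 138.477,128.561 138.477,181.994 78.225,181.994" fill="none" stroke="#ff0000"/>
  <polygon points="127.546,52.535 133.221,54.205 134.612,59.955 130.328,64.035 124.653,62.365 123.262,56.615" fill="none" stroke="#ff0000"/>
  <polygon points="87.649,79.053 140.909,79.053 140.909,147.458 87.649,147.458" fill="none" stroke="#ff0000"/>
  <polygon points="24.187,55.324 31.212,60.612 32.439,69.318 27.151,76.343 18.445,77.570 11.420,72.282 10.193,63.576 15.481,56.551" fill="none" stroke="#ff0000"/>
  <polyline points="62.901,15.786 74.190,31.672 78.572,46.870 76.048,61.379 66.618,75.199" fill="none" stroke="#ff0000"/>
  <polyline points="40.553,87.669 75.814,65.191 179.386,197.962 76.810,94.985" fill="none" stroke="#ff0000"/>
</svg>

Each laser-on run becomes one SVG element. Flip Y back into SVG space with y_svg = 234.335 − y_machine. Every run uses S781, so all elements get stroke `#ff0000` (cut).

Run 1: The run is open, so emit a `<polyline>` with points (Y-flipped): 97.887,21.720 53.949,57.806 110.009,114.106.

Run 2: The run returns to its start, so emit a `<polygon>` with points (Y-flipped): 83.925,222.238 77.082,209.903 80.965,196.342 93.300,189.499 106.861,193.382 113.704,205.717 109.821,219.278 97.486,226.121.

Run 3: The run returns to its start, so emit a `<polygon>` with points (Y-flipped): 78.225,128.561 138.477,128.561 138.477,181.994 78.225,181.994.

Run 4: The run returns to its start, so emit a `<polygon>` with points (Y-flipped): 127.546,52.535 133.221,54.205 134.612,59.955 130.328,64.035 124.653,62.365 123.262,56.615.

Run 5: The run returns to its start, so emit a `<polygon>` with points (Y-flipped): 87.649,79.053 140.909,79.053 140.909,147.458 87.649,147.458.

Run 6: The run returns to its start, so emit a `<polygon>` with points (Y-flipped): 24.187,55.324 31.212,60.612 32.439,69.318 27.151,76.343 18.445,77.570 11.420,72.282 10.193,63.576 15.481,56.551.

Run 7: The run is open, so emit a `<polyline>` with points (Y-flipped): 62.901,15.786 74.190,31.672 78.572,46.870 76.048,61.379 66.618,75.199.

Run 8: The run is open, so emit a `<polyline>` with points (Y-flipped): 40.553,87.669 75.814,65.191 179.386,197.962 76.810,94.985.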